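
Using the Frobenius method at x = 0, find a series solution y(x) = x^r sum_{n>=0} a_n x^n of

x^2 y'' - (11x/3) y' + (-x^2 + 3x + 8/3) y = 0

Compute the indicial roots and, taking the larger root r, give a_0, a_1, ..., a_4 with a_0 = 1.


Write in Frobenius form y'' + (p(x)/x) y' + (q(x)/x^2) y = 0:
  p(x) = -11/3,  q(x) = -x^2 + 3x + 8/3.
Indicial equation: r(r-1) + (-11/3) r + (8/3) = 0 -> roots r_1 = 4, r_2 = 2/3.
Take r = r_1 = 4. Let y(x) = x^r sum_{n>=0} a_n x^n with a_0 = 1.
Substitute y = x^r sum a_n x^n and match x^{r+n}. The recurrence is
  D(n) a_n + 3 a_{n-1} - 1 a_{n-2} = 0,  where D(n) = (r+n)(r+n-1) + (-11/3)(r+n) + (8/3).
  a_n = [-3 a_{n-1} + 1 a_{n-2}] / D(n).
Since the indicial polynomial factors as (r - r_1)(r - r_2), D(n) = (r_1 + n - r_1)(r_1 + n - r_2) = n(n + 10/3).
Evaluating step by step (a_0 = 1):
  n = 1: D(1) = 1(1 + 10/3) = 13/3; numerator = -3(1) = -3; a_1 = (-3)/(13/3) = -9/13
  n = 2: D(2) = 2(2 + 10/3) = 32/3; numerator = -3(-9/13) + 1(1) = 40/13; a_2 = (40/13)/(32/3) = 15/52
  n = 3: D(3) = 3(3 + 10/3) = 19; numerator = -3(15/52) + 1(-9/13) = -81/52; a_3 = (-81/52)/(19) = -81/988
  n = 4: D(4) = 4(4 + 10/3) = 88/3; numerator = -3(-81/988) + 1(15/52) = 132/247; a_4 = (132/247)/(88/3) = 9/494

r = 4; a_0 = 1; a_1 = -9/13; a_2 = 15/52; a_3 = -81/988; a_4 = 9/494


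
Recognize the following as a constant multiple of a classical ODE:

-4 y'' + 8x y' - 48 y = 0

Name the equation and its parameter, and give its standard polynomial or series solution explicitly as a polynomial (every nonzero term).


All three coefficients share the factor -4; dividing through by -4 gives  y'' - 2x y' + 12 y = 0.
This matches the Hermite equation y'' - 2x y' + 2n y = 0 with 2n = 12, so n = 6; the polynomial solution is H_6(x).
With y = sum_k a_k x^k, matching x^k gives (k+2)(k+1) a_{k+2} = 2(k - n) a_k = 2(k - 6) a_k. The right side vanishes at k = 6, so the series with the parity of 6 terminates at degree 6.
Standard normalization: leading coefficient of H_n is 2^n, so a_6 = 2^6 = 64. Work downward with a_k = (k+1)(k+2) a_{k+2} / (2(k - n)):
  a_4 = (5)(6)(64) / (2(4 - 6)) = 1920/(-4) = -480
  a_2 = (3)(4)(-480) / (2(2 - 6)) = -5760/(-8) = 720
  a_0 = (1)(2)(720) / (2(0 - 6)) = 1440/(-12) = -120
Hence H_6(x) = 64 x^6 - 480 x^4 + 720 x^2 - 120.

H_6(x); series = 64 x^6 - 480 x^4 + 720 x^2 - 120


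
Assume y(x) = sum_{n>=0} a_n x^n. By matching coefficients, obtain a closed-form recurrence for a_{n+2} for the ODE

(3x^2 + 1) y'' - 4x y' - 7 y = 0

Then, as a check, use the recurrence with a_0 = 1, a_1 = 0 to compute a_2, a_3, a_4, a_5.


Substitute y = sum_n a_n x^n.
(1 + 3 x^2) y'' contributes (n+2)(n+1) a_{n+2} + 3 n(n-1) a_n at x^n.
-4 x y'(x) contributes -4 n a_n at x^n.
-7 y(x) contributes -7 a_n at x^n.
Matching x^n: (n+2)(n+1) a_{n+2} + (3 n(n-1) - 4 n - 7) a_n = 0.
Thus a_{n+2} = (-3 n(n-1) + 4 n + 7) / ((n+1)(n+2)) * a_n.

Check with a_0 = 1, a_1 = 0 (apply the recurrence for n = 0, 1, 2, 3): a_0 = 1, a_1 = 0, a_2 = 7/2, a_3 = 0, a_4 = 21/8, a_5 = 0.

a_(n+2) = (-3 n(n-1) + 4 n + 7) / ((n+1)(n+2)) * a_n; check: a_0 = 1, a_1 = 0, a_2 = 7/2, a_3 = 0, a_4 = 21/8, a_5 = 0


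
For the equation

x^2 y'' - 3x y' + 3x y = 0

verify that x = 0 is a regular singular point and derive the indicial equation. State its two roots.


Divide by x^2 to reach normal form y'' + P_1(x) y' + P_2(x) y = 0 with P_1(x) = -3/x and P_2(x) = 3/x.
x = 0 is a singular point because the y'-coefficient -3/x has a pole at x = 0 and the y-coefficient 3/x has a pole at x = 0.
It is a regular singular point because x P_1(x) = p(x) = -3 and x^2 P_2(x) = q(x) = 3x are polynomials, hence analytic at x = 0.
p(0) = -3,  q(0) = 0.
Indicial equation: r(r-1) + p(0) r + q(0) = 0, i.e. r^2 + (p(0) - 1) r + q(0) = 0, i.e. r^2 - 4 r = 0.
Discriminant: (-4)^2 - 4(0) = 16, so r = (4 ± 4)/2.
Solving: r_1 = 4, r_2 = 0.

indicial: r^2 - 4 r = 0; roots r_1 = 4, r_2 = 0


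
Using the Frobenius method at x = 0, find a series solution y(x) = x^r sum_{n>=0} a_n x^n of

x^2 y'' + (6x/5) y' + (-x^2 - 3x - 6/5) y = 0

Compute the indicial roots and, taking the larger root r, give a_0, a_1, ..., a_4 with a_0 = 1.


Write in Frobenius form y'' + (p(x)/x) y' + (q(x)/x^2) y = 0:
  p(x) = 6/5,  q(x) = -x^2 - 3x - 6/5.
Indicial equation: r(r-1) + (6/5) r + (-6/5) = 0 -> roots r_1 = 1, r_2 = -6/5.
Take r = r_1 = 1. Let y(x) = x^r sum_{n>=0} a_n x^n with a_0 = 1.
Substitute y = x^r sum a_n x^n and match x^{r+n}. The recurrence is
  D(n) a_n - 3 a_{n-1} - 1 a_{n-2} = 0,  where D(n) = (r+n)(r+n-1) + (6/5)(r+n) + (-6/5).
  a_n = [3 a_{n-1} + 1 a_{n-2}] / D(n).
Since the indicial polynomial factors as (r - r_1)(r - r_2), D(n) = (r_1 + n - r_1)(r_1 + n - r_2) = n(n + 11/5).
Evaluating step by step (a_0 = 1):
  n = 1: D(1) = 1(1 + 11/5) = 16/5; numerator = 3(1) = 3; a_1 = (3)/(16/5) = 15/16
  n = 2: D(2) = 2(2 + 11/5) = 42/5; numerator = 3(15/16) + 1(1) = 61/16; a_2 = (61/16)/(42/5) = 305/672
  n = 3: D(3) = 3(3 + 11/5) = 78/5; numerator = 3(305/672) + 1(15/16) = 515/224; a_3 = (515/224)/(78/5) = 2575/17472
  n = 4: D(4) = 4(4 + 11/5) = 124/5; numerator = 3(2575/17472) + 1(305/672) = 15655/17472; a_4 = (15655/17472)/(124/5) = 2525/69888

r = 1; a_0 = 1; a_1 = 15/16; a_2 = 305/672; a_3 = 2575/17472; a_4 = 2525/69888


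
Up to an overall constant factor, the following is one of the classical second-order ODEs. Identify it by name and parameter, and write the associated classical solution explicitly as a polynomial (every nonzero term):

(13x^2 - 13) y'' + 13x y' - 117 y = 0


All three coefficients share the factor -13; dividing through by -13 gives  (1 - x^2) y'' - x y' + 9 y = 0.
This matches the Chebyshev equation (1 - x^2) y'' - x y' + n^2 y = 0 (note the -x y' term, not -2x y') with n^2 = 9, so n = 3; the polynomial solution is T_3(x).
With y = sum_k a_k x^k, matching x^k gives (k+2)(k+1) a_{k+2} = (k^2 - n^2) a_k = (k - 3)(k + 3) a_k. The right side vanishes at k = 3, so the series with the parity of 3 terminates at degree 3.
Standard normalization: leading coefficient of T_n is 2^(n-1), so a_3 = 2^2 = 4. Work downward with a_k = (k+1)(k+2) a_{k+2} / ((k - 3)(k + 3)):
  a_1 = (2)(3)(4) / ((1 - 3)(1 + 3)) = 24/(-8) = -3
Hence T_3(x) = 4 x^3 - 3 x.

T_3(x); series = 4 x^3 - 3 x


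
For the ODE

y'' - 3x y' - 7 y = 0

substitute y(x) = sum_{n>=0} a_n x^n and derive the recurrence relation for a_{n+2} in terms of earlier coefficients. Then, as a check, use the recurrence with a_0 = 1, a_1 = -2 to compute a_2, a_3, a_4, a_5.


Substitute y = sum_n a_n x^n.
y''(x) has coefficient (n+2)(n+1) a_{n+2} at x^n;
-3 x y'(x) has coefficient -3 n a_n at x^n (shift);
-7 y(x) has coefficient -7 a_n at x^n.
Matching x^n: (n+2)(n+1) a_{n+2} + (-3n - 7) a_n = 0.
Thus a_{n+2} = (3n + 7) / ((n+1)(n+2)) * a_n.

Check with a_0 = 1, a_1 = -2 (apply the recurrence for n = 0, 1, 2, 3): a_0 = 1, a_1 = -2, a_2 = 7/2, a_3 = -10/3, a_4 = 91/24, a_5 = -8/3.

a_(n+2) = (3n + 7) / ((n+1)(n+2)) * a_n; check: a_0 = 1, a_1 = -2, a_2 = 7/2, a_3 = -10/3, a_4 = 91/24, a_5 = -8/3


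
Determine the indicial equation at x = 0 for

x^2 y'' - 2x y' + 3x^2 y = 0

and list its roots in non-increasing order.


Divide by x^2 to reach normal form y'' + P_1(x) y' + P_2(x) y = 0 with P_1(x) = -2/x and P_2(x) = 3.
x = 0 is a singular point because the y'-coefficient -2/x has a pole at x = 0.
It is a regular singular point because x P_1(x) = p(x) = -2 and x^2 P_2(x) = q(x) = 3x^2 are polynomials, hence analytic at x = 0.
p(0) = -2,  q(0) = 0.
Indicial equation: r(r-1) + p(0) r + q(0) = 0, i.e. r^2 + (p(0) - 1) r + q(0) = 0, i.e. r^2 - 3 r = 0.
Discriminant: (-3)^2 - 4(0) = 9, so r = (3 ± 3)/2.
Solving: r_1 = 3, r_2 = 0.

indicial: r^2 - 3 r = 0; roots r_1 = 3, r_2 = 0


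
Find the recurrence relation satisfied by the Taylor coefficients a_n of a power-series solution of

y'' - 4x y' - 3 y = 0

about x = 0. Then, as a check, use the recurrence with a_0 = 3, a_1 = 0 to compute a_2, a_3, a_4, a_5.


Substitute y = sum_n a_n x^n.
y''(x) has coefficient (n+2)(n+1) a_{n+2} at x^n;
-4 x y'(x) has coefficient -4 n a_n at x^n (shift);
-3 y(x) has coefficient -3 a_n at x^n.
Matching x^n: (n+2)(n+1) a_{n+2} + (-4n - 3) a_n = 0.
Thus a_{n+2} = (4n + 3) / ((n+1)(n+2)) * a_n.

Check with a_0 = 3, a_1 = 0 (apply the recurrence for n = 0, 1, 2, 3): a_0 = 3, a_1 = 0, a_2 = 9/2, a_3 = 0, a_4 = 33/8, a_5 = 0.

a_(n+2) = (4n + 3) / ((n+1)(n+2)) * a_n; check: a_0 = 3, a_1 = 0, a_2 = 9/2, a_3 = 0, a_4 = 33/8, a_5 = 0


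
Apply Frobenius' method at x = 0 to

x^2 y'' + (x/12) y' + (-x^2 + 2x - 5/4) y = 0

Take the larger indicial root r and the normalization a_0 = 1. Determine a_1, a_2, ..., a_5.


Write in Frobenius form y'' + (p(x)/x) y' + (q(x)/x^2) y = 0:
  p(x) = 1/12,  q(x) = -x^2 + 2x - 5/4.
Indicial equation: r(r-1) + (1/12) r + (-5/4) = 0 -> roots r_1 = 5/3, r_2 = -3/4.
Take r = r_1 = 5/3. Let y(x) = x^r sum_{n>=0} a_n x^n with a_0 = 1.
Substitute y = x^r sum a_n x^n and match x^{r+n}. The recurrence is
  D(n) a_n + 2 a_{n-1} - 1 a_{n-2} = 0,  where D(n) = (r+n)(r+n-1) + (1/12)(r+n) + (-5/4).
  a_n = [-2 a_{n-1} + 1 a_{n-2}] / D(n).
Since the indicial polynomial factors as (r - r_1)(r - r_2), D(n) = (r_1 + n - r_1)(r_1 + n - r_2) = n(n + 29/12).
Evaluating step by step (a_0 = 1):
  n = 1: D(1) = 1(1 + 29/12) = 41/12; numerator = -2(1) = -2; a_1 = (-2)/(41/12) = -24/41
  n = 2: D(2) = 2(2 + 29/12) = 53/6; numerator = -2(-24/41) + 1(1) = 89/41; a_2 = (89/41)/(53/6) = 534/2173
  n = 3: D(3) = 3(3 + 29/12) = 65/4; numerator = -2(534/2173) + 1(-24/41) = -2340/2173; a_3 = (-2340/2173)/(65/4) = -144/2173
  n = 4: D(4) = 4(4 + 29/12) = 77/3; numerator = -2(-144/2173) + 1(534/2173) = 822/2173; a_4 = (822/2173)/(77/3) = 2466/167321
  n = 5: D(5) = 5(5 + 29/12) = 445/12; numerator = -2(2466/167321) + 1(-144/2173) = -16020/167321; a_5 = (-16020/167321)/(445/12) = -432/167321

r = 5/3; a_0 = 1; a_1 = -24/41; a_2 = 534/2173; a_3 = -144/2173; a_4 = 2466/167321; a_5 = -432/167321


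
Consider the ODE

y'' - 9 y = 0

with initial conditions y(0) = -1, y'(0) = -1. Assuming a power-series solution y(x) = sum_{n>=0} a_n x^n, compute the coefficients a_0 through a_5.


Ansatz: y(x) = sum_{n>=0} a_n x^n, so y'(x) = sum_{n>=1} n a_n x^(n-1) and y''(x) = sum_{n>=2} n(n-1) a_n x^(n-2).
Substitute into P(x) y'' + Q(x) y' + R(x) y = 0 with P(x) = 1, Q(x) = 0, R(x) = -9, and match powers of x.
Initial conditions: a_0 = -1, a_1 = -1.
Setting the coefficient of each power of x to zero and solving order by order (substituting the coefficients already found):
  x^0: 2 a_2 - 9 a_0 = 0  ->  2 a_2 = 9 a_0 = -9  ->  a_2 = -9/2
  x^1: 6 a_3 - 9 a_1 = 0  ->  6 a_3 = 9 a_1 = -9  ->  a_3 = -3/2
  x^2: 12 a_4 - 9 a_2 = 0  ->  12 a_4 = 9 a_2 = -81/2  ->  a_4 = -27/8
  x^3: 20 a_5 - 9 a_3 = 0  ->  20 a_5 = 9 a_3 = -27/2  ->  a_5 = -27/40
Truncated series: y(x) = -1 - x - (9/2) x^2 - (3/2) x^3 - (27/8) x^4 - (27/40) x^5 + O(x^6).

a_0 = -1; a_1 = -1; a_2 = -9/2; a_3 = -3/2; a_4 = -27/8; a_5 = -27/40


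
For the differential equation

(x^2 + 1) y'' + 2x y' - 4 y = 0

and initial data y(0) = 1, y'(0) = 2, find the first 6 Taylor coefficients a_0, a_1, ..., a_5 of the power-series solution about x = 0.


Ansatz: y(x) = sum_{n>=0} a_n x^n, so y'(x) = sum_{n>=1} n a_n x^(n-1) and y''(x) = sum_{n>=2} n(n-1) a_n x^(n-2).
Substitute into P(x) y'' + Q(x) y' + R(x) y = 0 with P(x) = x^2 + 1, Q(x) = 2x, R(x) = -4, and match powers of x.
Initial conditions: a_0 = 1, a_1 = 2.
Setting the coefficient of each power of x to zero and solving order by order (substituting the coefficients already found):
  x^0: 2 a_2 - 4 a_0 = 0  ->  2 a_2 = 4 a_0 = 4  ->  a_2 = 2
  x^1: 6 a_3 - 2 a_1 = 0  ->  6 a_3 = 2 a_1 = 4  ->  a_3 = 2/3
  x^2: 12 a_4 + 2 a_2 = 0  ->  12 a_4 = -2 a_2 = -4  ->  a_4 = -1/3
  x^3: 20 a_5 + 8 a_3 = 0  ->  20 a_5 = -8 a_3 = -16/3  ->  a_5 = -4/15
Truncated series: y(x) = 1 + 2 x + 2 x^2 + (2/3) x^3 - (1/3) x^4 - (4/15) x^5 + O(x^6).

a_0 = 1; a_1 = 2; a_2 = 2; a_3 = 2/3; a_4 = -1/3; a_5 = -4/15


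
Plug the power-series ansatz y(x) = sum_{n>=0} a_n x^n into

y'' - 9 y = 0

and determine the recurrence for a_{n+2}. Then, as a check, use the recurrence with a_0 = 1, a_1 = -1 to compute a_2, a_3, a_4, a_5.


Substitute y = sum_n a_n x^n into y'' + (const) y = 0.
y''(x) = sum_{n>=0} (n+2)(n+1) a_{n+2} x^n.
The ODE becomes sum_n [(n+2)(n+1) a_{n+2} - 9 a_n] x^n = 0.
Setting each coefficient to zero gives the recurrence:
  (n+2)(n+1) a_{n+2} - 9 a_n = 0,
  a_{n+2} = 9 / ((n+1)(n+2)) a_n.

Check with a_0 = 1, a_1 = -1 (apply the recurrence for n = 0, 1, 2, 3): a_0 = 1, a_1 = -1, a_2 = 9/2, a_3 = -3/2, a_4 = 27/8, a_5 = -27/40.

a_{n+2} = 9/((n+1)(n+2)) * a_n; check: a_0 = 1, a_1 = -1, a_2 = 9/2, a_3 = -3/2, a_4 = 27/8, a_5 = -27/40


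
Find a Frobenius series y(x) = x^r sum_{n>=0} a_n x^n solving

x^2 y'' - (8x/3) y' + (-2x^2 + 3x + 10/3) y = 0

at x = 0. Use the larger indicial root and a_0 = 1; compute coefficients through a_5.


Write in Frobenius form y'' + (p(x)/x) y' + (q(x)/x^2) y = 0:
  p(x) = -8/3,  q(x) = -2x^2 + 3x + 10/3.
Indicial equation: r(r-1) + (-8/3) r + (10/3) = 0 -> roots r_1 = 2, r_2 = 5/3.
Take r = r_1 = 2. Let y(x) = x^r sum_{n>=0} a_n x^n with a_0 = 1.
Substitute y = x^r sum a_n x^n and match x^{r+n}. The recurrence is
  D(n) a_n + 3 a_{n-1} - 2 a_{n-2} = 0,  where D(n) = (r+n)(r+n-1) + (-8/3)(r+n) + (10/3).
  a_n = [-3 a_{n-1} + 2 a_{n-2}] / D(n).
Since the indicial polynomial factors as (r - r_1)(r - r_2), D(n) = (r_1 + n - r_1)(r_1 + n - r_2) = n(n + 1/3).
Evaluating step by step (a_0 = 1):
  n = 1: D(1) = 1(1 + 1/3) = 4/3; numerator = -3(1) = -3; a_1 = (-3)/(4/3) = -9/4
  n = 2: D(2) = 2(2 + 1/3) = 14/3; numerator = -3(-9/4) + 2(1) = 35/4; a_2 = (35/4)/(14/3) = 15/8
  n = 3: D(3) = 3(3 + 1/3) = 10; numerator = -3(15/8) + 2(-9/4) = -81/8; a_3 = (-81/8)/(10) = -81/80
  n = 4: D(4) = 4(4 + 1/3) = 52/3; numerator = -3(-81/80) + 2(15/8) = 543/80; a_4 = (543/80)/(52/3) = 1629/4160
  n = 5: D(5) = 5(5 + 1/3) = 80/3; numerator = -3(1629/4160) + 2(-81/80) = -13311/4160; a_5 = (-13311/4160)/(80/3) = -39933/332800

r = 2; a_0 = 1; a_1 = -9/4; a_2 = 15/8; a_3 = -81/80; a_4 = 1629/4160; a_5 = -39933/332800


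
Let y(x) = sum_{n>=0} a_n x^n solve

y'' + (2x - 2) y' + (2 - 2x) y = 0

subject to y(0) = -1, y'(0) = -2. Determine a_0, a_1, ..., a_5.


Ansatz: y(x) = sum_{n>=0} a_n x^n, so y'(x) = sum_{n>=1} n a_n x^(n-1) and y''(x) = sum_{n>=2} n(n-1) a_n x^(n-2).
Substitute into P(x) y'' + Q(x) y' + R(x) y = 0 with P(x) = 1, Q(x) = 2x - 2, R(x) = 2 - 2x, and match powers of x.
Initial conditions: a_0 = -1, a_1 = -2.
Setting the coefficient of each power of x to zero and solving order by order (substituting the coefficients already found):
  x^0: 2 a_2 - 2 a_1 + 2 a_0 = 0  ->  2 a_2 = 2 a_1 - 2 a_0 = -2  ->  a_2 = -1
  x^1: 6 a_3 - 4 a_2 + 4 a_1 - 2 a_0 = 0  ->  6 a_3 = 4 a_2 - 4 a_1 + 2 a_0 = 2  ->  a_3 = 1/3
  x^2: 12 a_4 - 6 a_3 + 6 a_2 - 2 a_1 = 0  ->  12 a_4 = 6 a_3 - 6 a_2 + 2 a_1 = 4  ->  a_4 = 1/3
  x^3: 20 a_5 - 8 a_4 + 8 a_3 - 2 a_2 = 0  ->  20 a_5 = 8 a_4 - 8 a_3 + 2 a_2 = -2  ->  a_5 = -1/10
Truncated series: y(x) = -1 - 2 x - x^2 + (1/3) x^3 + (1/3) x^4 - (1/10) x^5 + O(x^6).

a_0 = -1; a_1 = -2; a_2 = -1; a_3 = 1/3; a_4 = 1/3; a_5 = -1/10


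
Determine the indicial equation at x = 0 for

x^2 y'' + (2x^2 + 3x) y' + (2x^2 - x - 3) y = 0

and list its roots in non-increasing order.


Divide by x^2 to reach normal form y'' + P_1(x) y' + P_2(x) y = 0 with P_1(x) = 2 + 3/x and P_2(x) = 2 - 1/x - 3/x^2.
x = 0 is a singular point because the y'-coefficient 2 + 3/x has a pole at x = 0 and the y-coefficient 2 - 1/x - 3/x^2 has a pole at x = 0.
It is a regular singular point because x P_1(x) = p(x) = 2x + 3 and x^2 P_2(x) = q(x) = 2x^2 - x - 3 are polynomials, hence analytic at x = 0.
p(0) = 3,  q(0) = -3.
Indicial equation: r(r-1) + p(0) r + q(0) = 0, i.e. r^2 + (p(0) - 1) r + q(0) = 0, i.e. r^2 + 2 r - 3 = 0.
Discriminant: (2)^2 - 4(-3) = 16, so r = (-2 ± 4)/2.
Solving: r_1 = 1, r_2 = -3.

indicial: r^2 + 2 r - 3 = 0; roots r_1 = 1, r_2 = -3


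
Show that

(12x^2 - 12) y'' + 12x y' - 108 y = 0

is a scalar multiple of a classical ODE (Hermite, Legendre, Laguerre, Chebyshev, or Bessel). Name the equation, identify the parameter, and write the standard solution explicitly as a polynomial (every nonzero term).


All three coefficients share the factor -12; dividing through by -12 gives  (1 - x^2) y'' - x y' + 9 y = 0.
This matches the Chebyshev equation (1 - x^2) y'' - x y' + n^2 y = 0 (note the -x y' term, not -2x y') with n^2 = 9, so n = 3; the polynomial solution is T_3(x).
With y = sum_k a_k x^k, matching x^k gives (k+2)(k+1) a_{k+2} = (k^2 - n^2) a_k = (k - 3)(k + 3) a_k. The right side vanishes at k = 3, so the series with the parity of 3 terminates at degree 3.
Standard normalization: leading coefficient of T_n is 2^(n-1), so a_3 = 2^2 = 4. Work downward with a_k = (k+1)(k+2) a_{k+2} / ((k - 3)(k + 3)):
  a_1 = (2)(3)(4) / ((1 - 3)(1 + 3)) = 24/(-8) = -3
Hence T_3(x) = 4 x^3 - 3 x.

T_3(x); series = 4 x^3 - 3 x


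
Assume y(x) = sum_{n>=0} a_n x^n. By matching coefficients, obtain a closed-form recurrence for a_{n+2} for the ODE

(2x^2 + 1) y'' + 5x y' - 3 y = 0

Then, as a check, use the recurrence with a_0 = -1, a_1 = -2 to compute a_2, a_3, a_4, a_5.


Substitute y = sum_n a_n x^n.
(1 + 2 x^2) y'' contributes (n+2)(n+1) a_{n+2} + 2 n(n-1) a_n at x^n.
5 x y'(x) contributes 5 n a_n at x^n.
-3 y(x) contributes -3 a_n at x^n.
Matching x^n: (n+2)(n+1) a_{n+2} + (2 n(n-1) + 5 n - 3) a_n = 0.
Thus a_{n+2} = (-2 n(n-1) - 5 n + 3) / ((n+1)(n+2)) * a_n.

Check with a_0 = -1, a_1 = -2 (apply the recurrence for n = 0, 1, 2, 3): a_0 = -1, a_1 = -2, a_2 = -3/2, a_3 = 2/3, a_4 = 11/8, a_5 = -4/5.

a_(n+2) = (-2 n(n-1) - 5 n + 3) / ((n+1)(n+2)) * a_n; check: a_0 = -1, a_1 = -2, a_2 = -3/2, a_3 = 2/3, a_4 = 11/8, a_5 = -4/5


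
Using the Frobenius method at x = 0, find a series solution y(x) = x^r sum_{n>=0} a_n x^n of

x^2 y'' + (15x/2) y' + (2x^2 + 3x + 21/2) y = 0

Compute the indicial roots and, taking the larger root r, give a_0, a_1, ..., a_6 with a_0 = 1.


Write in Frobenius form y'' + (p(x)/x) y' + (q(x)/x^2) y = 0:
  p(x) = 15/2,  q(x) = 2x^2 + 3x + 21/2.
Indicial equation: r(r-1) + (15/2) r + (21/2) = 0 -> roots r_1 = -3, r_2 = -7/2.
Take r = r_1 = -3. Let y(x) = x^r sum_{n>=0} a_n x^n with a_0 = 1.
Substitute y = x^r sum a_n x^n and match x^{r+n}. The recurrence is
  D(n) a_n + 3 a_{n-1} + 2 a_{n-2} = 0,  where D(n) = (r+n)(r+n-1) + (15/2)(r+n) + (21/2).
  a_n = [-3 a_{n-1} - 2 a_{n-2}] / D(n).
Since the indicial polynomial factors as (r - r_1)(r - r_2), D(n) = (r_1 + n - r_1)(r_1 + n - r_2) = n(n + 1/2).
Evaluating step by step (a_0 = 1):
  n = 1: D(1) = 1(1 + 1/2) = 3/2; numerator = -3(1) = -3; a_1 = (-3)/(3/2) = -2
  n = 2: D(2) = 2(2 + 1/2) = 5; numerator = -3(-2) - 2(1) = 4; a_2 = (4)/(5) = 4/5
  n = 3: D(3) = 3(3 + 1/2) = 21/2; numerator = -3(4/5) - 2(-2) = 8/5; a_3 = (8/5)/(21/2) = 16/105
  n = 4: D(4) = 4(4 + 1/2) = 18; numerator = -3(16/105) - 2(4/5) = -72/35; a_4 = (-72/35)/(18) = -4/35
  n = 5: D(5) = 5(5 + 1/2) = 55/2; numerator = -3(-4/35) - 2(16/105) = 4/105; a_5 = (4/105)/(55/2) = 8/5775
  n = 6: D(6) = 6(6 + 1/2) = 39; numerator = -3(8/5775) - 2(-4/35) = 432/1925; a_6 = (432/1925)/(39) = 144/25025

r = -3; a_0 = 1; a_1 = -2; a_2 = 4/5; a_3 = 16/105; a_4 = -4/35; a_5 = 8/5775; a_6 = 144/25025


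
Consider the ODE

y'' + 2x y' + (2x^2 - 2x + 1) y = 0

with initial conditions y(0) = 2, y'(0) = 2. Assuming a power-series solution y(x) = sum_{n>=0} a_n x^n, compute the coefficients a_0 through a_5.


Ansatz: y(x) = sum_{n>=0} a_n x^n, so y'(x) = sum_{n>=1} n a_n x^(n-1) and y''(x) = sum_{n>=2} n(n-1) a_n x^(n-2).
Substitute into P(x) y'' + Q(x) y' + R(x) y = 0 with P(x) = 1, Q(x) = 2x, R(x) = 2x^2 - 2x + 1, and match powers of x.
Initial conditions: a_0 = 2, a_1 = 2.
Setting the coefficient of each power of x to zero and solving order by order (substituting the coefficients already found):
  x^0: 2 a_2 + a_0 = 0  ->  2 a_2 = -a_0 = -2  ->  a_2 = -1
  x^1: 6 a_3 + 3 a_1 - 2 a_0 = 0  ->  6 a_3 = -3 a_1 + 2 a_0 = -2  ->  a_3 = -1/3
  x^2: 12 a_4 + 5 a_2 - 2 a_1 + 2 a_0 = 0  ->  12 a_4 = -5 a_2 + 2 a_1 - 2 a_0 = 5  ->  a_4 = 5/12
  x^3: 20 a_5 + 7 a_3 - 2 a_2 + 2 a_1 = 0  ->  20 a_5 = -7 a_3 + 2 a_2 - 2 a_1 = -11/3  ->  a_5 = -11/60
Truncated series: y(x) = 2 + 2 x - x^2 - (1/3) x^3 + (5/12) x^4 - (11/60) x^5 + O(x^6).

a_0 = 2; a_1 = 2; a_2 = -1; a_3 = -1/3; a_4 = 5/12; a_5 = -11/60


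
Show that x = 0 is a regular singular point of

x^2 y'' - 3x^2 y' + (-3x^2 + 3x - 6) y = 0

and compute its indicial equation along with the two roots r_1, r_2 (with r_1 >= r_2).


Divide by x^2 to reach normal form y'' + P_1(x) y' + P_2(x) y = 0 with P_1(x) = -3 and P_2(x) = -3 + 3/x - 6/x^2.
x = 0 is a singular point because the y-coefficient -3 + 3/x - 6/x^2 has a pole at x = 0.
It is a regular singular point because x P_1(x) = p(x) = -3x and x^2 P_2(x) = q(x) = -3x^2 + 3x - 6 are polynomials, hence analytic at x = 0.
p(0) = 0,  q(0) = -6.
Indicial equation: r(r-1) + p(0) r + q(0) = 0, i.e. r^2 + (p(0) - 1) r + q(0) = 0, i.e. r^2 - 1 r - 6 = 0.
Discriminant: (-1)^2 - 4(-6) = 25, so r = (1 ± 5)/2.
Solving: r_1 = 3, r_2 = -2.

indicial: r^2 - 1 r - 6 = 0; roots r_1 = 3, r_2 = -2


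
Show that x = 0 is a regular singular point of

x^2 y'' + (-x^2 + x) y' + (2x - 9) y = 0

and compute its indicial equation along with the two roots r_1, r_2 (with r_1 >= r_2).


Divide by x^2 to reach normal form y'' + P_1(x) y' + P_2(x) y = 0 with P_1(x) = -1 + 1/x and P_2(x) = 2/x - 9/x^2.
x = 0 is a singular point because the y'-coefficient -1 + 1/x has a pole at x = 0 and the y-coefficient 2/x - 9/x^2 has a pole at x = 0.
It is a regular singular point because x P_1(x) = p(x) = 1 - x and x^2 P_2(x) = q(x) = 2x - 9 are polynomials, hence analytic at x = 0.
p(0) = 1,  q(0) = -9.
Indicial equation: r(r-1) + p(0) r + q(0) = 0, i.e. r^2 + (p(0) - 1) r + q(0) = 0, i.e. r^2 - 9 = 0.
Discriminant: (0)^2 - 4(-9) = 36, so r = (0 ± 6)/2.
Solving: r_1 = 3, r_2 = -3.

indicial: r^2 - 9 = 0; roots r_1 = 3, r_2 = -3


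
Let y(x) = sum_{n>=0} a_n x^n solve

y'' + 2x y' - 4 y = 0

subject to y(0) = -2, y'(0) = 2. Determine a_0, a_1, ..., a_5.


Ansatz: y(x) = sum_{n>=0} a_n x^n, so y'(x) = sum_{n>=1} n a_n x^(n-1) and y''(x) = sum_{n>=2} n(n-1) a_n x^(n-2).
Substitute into P(x) y'' + Q(x) y' + R(x) y = 0 with P(x) = 1, Q(x) = 2x, R(x) = -4, and match powers of x.
Initial conditions: a_0 = -2, a_1 = 2.
Setting the coefficient of each power of x to zero and solving order by order (substituting the coefficients already found):
  x^0: 2 a_2 - 4 a_0 = 0  ->  2 a_2 = 4 a_0 = -8  ->  a_2 = -4
  x^1: 6 a_3 - 2 a_1 = 0  ->  6 a_3 = 2 a_1 = 4  ->  a_3 = 2/3
  x^2: 12 a_4 = 0  ->  a_4 = 0
  x^3: 20 a_5 + 2 a_3 = 0  ->  20 a_5 = -2 a_3 = -4/3  ->  a_5 = -1/15
Truncated series: y(x) = -2 + 2 x - 4 x^2 + (2/3) x^3 - (1/15) x^5 + O(x^6).

a_0 = -2; a_1 = 2; a_2 = -4; a_3 = 2/3; a_4 = 0; a_5 = -1/15


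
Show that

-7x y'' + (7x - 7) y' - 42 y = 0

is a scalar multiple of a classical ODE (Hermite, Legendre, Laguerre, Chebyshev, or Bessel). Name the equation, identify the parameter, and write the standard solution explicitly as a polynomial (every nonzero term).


All three coefficients share the factor -7; dividing through by -7 gives  x y'' + (1 - x) y' + 6 y = 0.
This matches the Laguerre equation x y'' + (1 - x) y' + n y = 0 with n = 6; the polynomial solution is L_6(x).
With y = sum_k a_k x^k, matching x^k gives (k+1)k a_{k+1} + (k+1) a_{k+1} - k a_k + n a_k = 0, i.e. (k+1)^2 a_{k+1} = (k - n) a_k = (k - 6) a_k. The right side vanishes at k = 6, so the series terminates at degree 6.
Standard normalization L_n(0) = 1 gives a_0 = 1. Work upward with a_{k+1} = (k - 6) a_k / (k+1)^2:
  a_1 = (0 - 6)(1) / 1^2 = -6/1 = -6
  a_2 = (1 - 6)(-6) / 2^2 = 30/4 = 15/2
  a_3 = (2 - 6)(15/2) / 3^2 = -30/9 = -10/3
  a_4 = (3 - 6)(-10/3) / 4^2 = 10/16 = 5/8
  a_5 = (4 - 6)(5/8) / 5^2 = (-5/4)/25 = -1/20
  a_6 = (5 - 6)(-1/20) / 6^2 = (1/20)/36 = 1/720
Hence L_6(x) = x^6/720 - x^5/20 + 5 x^4/8 - 10 x^3/3 + 15 x^2/2 - 6 x + 1.

L_6(x); series = x^6/720 - x^5/20 + 5 x^4/8 - 10 x^3/3 + 15 x^2/2 - 6 x + 1


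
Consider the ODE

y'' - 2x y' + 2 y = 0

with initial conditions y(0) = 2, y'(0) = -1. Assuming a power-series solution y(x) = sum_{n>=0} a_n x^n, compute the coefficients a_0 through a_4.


Ansatz: y(x) = sum_{n>=0} a_n x^n, so y'(x) = sum_{n>=1} n a_n x^(n-1) and y''(x) = sum_{n>=2} n(n-1) a_n x^(n-2).
Substitute into P(x) y'' + Q(x) y' + R(x) y = 0 with P(x) = 1, Q(x) = -2x, R(x) = 2, and match powers of x.
Initial conditions: a_0 = 2, a_1 = -1.
Setting the coefficient of each power of x to zero and solving order by order (substituting the coefficients already found):
  x^0: 2 a_2 + 2 a_0 = 0  ->  2 a_2 = -2 a_0 = -4  ->  a_2 = -2
  x^1: 6 a_3 = 0  ->  a_3 = 0
  x^2: 12 a_4 - 2 a_2 = 0  ->  12 a_4 = 2 a_2 = -4  ->  a_4 = -1/3
Truncated series: y(x) = 2 - x - 2 x^2 - (1/3) x^4 + O(x^5).

a_0 = 2; a_1 = -1; a_2 = -2; a_3 = 0; a_4 = -1/3


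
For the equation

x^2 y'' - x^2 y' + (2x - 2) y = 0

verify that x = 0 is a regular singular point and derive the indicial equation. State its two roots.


Divide by x^2 to reach normal form y'' + P_1(x) y' + P_2(x) y = 0 with P_1(x) = -1 and P_2(x) = 2/x - 2/x^2.
x = 0 is a singular point because the y-coefficient 2/x - 2/x^2 has a pole at x = 0.
It is a regular singular point because x P_1(x) = p(x) = -x and x^2 P_2(x) = q(x) = 2x - 2 are polynomials, hence analytic at x = 0.
p(0) = 0,  q(0) = -2.
Indicial equation: r(r-1) + p(0) r + q(0) = 0, i.e. r^2 + (p(0) - 1) r + q(0) = 0, i.e. r^2 - 1 r - 2 = 0.
Discriminant: (-1)^2 - 4(-2) = 9, so r = (1 ± 3)/2.
Solving: r_1 = 2, r_2 = -1.

indicial: r^2 - 1 r - 2 = 0; roots r_1 = 2, r_2 = -1


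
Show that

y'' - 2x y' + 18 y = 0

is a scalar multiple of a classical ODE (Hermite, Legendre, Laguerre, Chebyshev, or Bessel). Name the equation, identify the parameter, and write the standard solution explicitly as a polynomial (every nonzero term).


The equation is already in a standard form:  y'' - 2x y' + 18 y = 0.
This matches the Hermite equation y'' - 2x y' + 2n y = 0 with 2n = 18, so n = 9; the polynomial solution is H_9(x).
With y = sum_k a_k x^k, matching x^k gives (k+2)(k+1) a_{k+2} = 2(k - n) a_k = 2(k - 9) a_k. The right side vanishes at k = 9, so the series with the parity of 9 terminates at degree 9.
Standard normalization: leading coefficient of H_n is 2^n, so a_9 = 2^9 = 512. Work downward with a_k = (k+1)(k+2) a_{k+2} / (2(k - n)):
  a_7 = (8)(9)(512) / (2(7 - 9)) = 36864/(-4) = -9216
  a_5 = (6)(7)(-9216) / (2(5 - 9)) = -387072/(-8) = 48384
  a_3 = (4)(5)(48384) / (2(3 - 9)) = 967680/(-12) = -80640
  a_1 = (2)(3)(-80640) / (2(1 - 9)) = -483840/(-16) = 30240
Hence H_9(x) = 512 x^9 - 9216 x^7 + 48384 x^5 - 80640 x^3 + 30240 x.

H_9(x); series = 512 x^9 - 9216 x^7 + 48384 x^5 - 80640 x^3 + 30240 x


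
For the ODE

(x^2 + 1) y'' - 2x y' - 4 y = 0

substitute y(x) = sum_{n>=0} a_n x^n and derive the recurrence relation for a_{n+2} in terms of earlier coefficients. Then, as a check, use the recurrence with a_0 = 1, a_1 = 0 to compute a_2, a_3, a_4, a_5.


Substitute y = sum_n a_n x^n.
(1 + 1 x^2) y'' contributes (n+2)(n+1) a_{n+2} + n(n-1) a_n at x^n.
-2 x y'(x) contributes -2 n a_n at x^n.
-4 y(x) contributes -4 a_n at x^n.
Matching x^n: (n+2)(n+1) a_{n+2} + (n(n-1) - 2 n - 4) a_n = 0.
Thus a_{n+2} = (-n(n-1) + 2 n + 4) / ((n+1)(n+2)) * a_n.

Check with a_0 = 1, a_1 = 0 (apply the recurrence for n = 0, 1, 2, 3): a_0 = 1, a_1 = 0, a_2 = 2, a_3 = 0, a_4 = 1, a_5 = 0.

a_(n+2) = (-n(n-1) + 2 n + 4) / ((n+1)(n+2)) * a_n; check: a_0 = 1, a_1 = 0, a_2 = 2, a_3 = 0, a_4 = 1, a_5 = 0


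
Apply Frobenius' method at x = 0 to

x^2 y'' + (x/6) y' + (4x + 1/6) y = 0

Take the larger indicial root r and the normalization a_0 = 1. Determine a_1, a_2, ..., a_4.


Write in Frobenius form y'' + (p(x)/x) y' + (q(x)/x^2) y = 0:
  p(x) = 1/6,  q(x) = 4x + 1/6.
Indicial equation: r(r-1) + (1/6) r + (1/6) = 0 -> roots r_1 = 1/2, r_2 = 1/3.
Take r = r_1 = 1/2. Let y(x) = x^r sum_{n>=0} a_n x^n with a_0 = 1.
Substitute y = x^r sum a_n x^n and match x^{r+n}. The recurrence is
  D(n) a_n + 4 a_{n-1} = 0,  where D(n) = (r+n)(r+n-1) + (1/6)(r+n) + (1/6).
  a_n = -4 / D(n) * a_{n-1}.
Since the indicial polynomial factors as (r - r_1)(r - r_2), D(n) = (r_1 + n - r_1)(r_1 + n - r_2) = n(n + 1/6).
Evaluating step by step (a_0 = 1):
  n = 1: D(1) = 1(1 + 1/6) = 7/6; numerator = -4(1) = -4; a_1 = (-4)/(7/6) = -24/7
  n = 2: D(2) = 2(2 + 1/6) = 13/3; numerator = -4(-24/7) = 96/7; a_2 = (96/7)/(13/3) = 288/91
  n = 3: D(3) = 3(3 + 1/6) = 19/2; numerator = -4(288/91) = -1152/91; a_3 = (-1152/91)/(19/2) = -2304/1729
  n = 4: D(4) = 4(4 + 1/6) = 50/3; numerator = -4(-2304/1729) = 9216/1729; a_4 = (9216/1729)/(50/3) = 13824/43225

r = 1/2; a_0 = 1; a_1 = -24/7; a_2 = 288/91; a_3 = -2304/1729; a_4 = 13824/43225


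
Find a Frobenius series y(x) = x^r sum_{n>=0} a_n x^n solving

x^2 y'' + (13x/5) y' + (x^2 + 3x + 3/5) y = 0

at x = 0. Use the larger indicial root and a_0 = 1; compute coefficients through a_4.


Write in Frobenius form y'' + (p(x)/x) y' + (q(x)/x^2) y = 0:
  p(x) = 13/5,  q(x) = x^2 + 3x + 3/5.
Indicial equation: r(r-1) + (13/5) r + (3/5) = 0 -> roots r_1 = -3/5, r_2 = -1.
Take r = r_1 = -3/5. Let y(x) = x^r sum_{n>=0} a_n x^n with a_0 = 1.
Substitute y = x^r sum a_n x^n and match x^{r+n}. The recurrence is
  D(n) a_n + 3 a_{n-1} + 1 a_{n-2} = 0,  where D(n) = (r+n)(r+n-1) + (13/5)(r+n) + (3/5).
  a_n = [-3 a_{n-1} - 1 a_{n-2}] / D(n).
Since the indicial polynomial factors as (r - r_1)(r - r_2), D(n) = (r_1 + n - r_1)(r_1 + n - r_2) = n(n + 2/5).
Evaluating step by step (a_0 = 1):
  n = 1: D(1) = 1(1 + 2/5) = 7/5; numerator = -3(1) = -3; a_1 = (-3)/(7/5) = -15/7
  n = 2: D(2) = 2(2 + 2/5) = 24/5; numerator = -3(-15/7) - 1(1) = 38/7; a_2 = (38/7)/(24/5) = 95/84
  n = 3: D(3) = 3(3 + 2/5) = 51/5; numerator = -3(95/84) - 1(-15/7) = -5/4; a_3 = (-5/4)/(51/5) = -25/204
  n = 4: D(4) = 4(4 + 2/5) = 88/5; numerator = -3(-25/204) - 1(95/84) = -545/714; a_4 = (-545/714)/(88/5) = -2725/62832

r = -3/5; a_0 = 1; a_1 = -15/7; a_2 = 95/84; a_3 = -25/204; a_4 = -2725/62832


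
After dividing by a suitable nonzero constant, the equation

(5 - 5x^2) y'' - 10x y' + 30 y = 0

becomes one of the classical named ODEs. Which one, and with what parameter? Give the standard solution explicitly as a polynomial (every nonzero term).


All three coefficients share the factor 5; dividing through by 5 gives  (1 - x^2) y'' - 2x y' + 6 y = 0.
This matches the Legendre equation (1 - x^2) y'' - 2x y' + n(n+1) y = 0 (note the -2x y' term) with n(n+1) = 6, so n = 2; the polynomial solution is P_2(x).
With y = sum_k a_k x^k, matching x^k gives (k+2)(k+1) a_{k+2} = [k(k+1) - n(n+1)] a_k = (k - 2)(k + 3) a_k. The right side vanishes at k = 2, so the series with the parity of 2 terminates at degree 2.
Standard normalization (P_n(1) = 1): leading coefficient (2n)!/(2^n (n!)^2) = 24/(4*4) = 3/2, so a_2 = 3/2. Work downward with a_k = (k+1)(k+2) a_{k+2} / ((k - 2)(k + 3)):
  a_0 = (1)(2)(3/2) / ((0 - 2)(0 + 3)) = 3/(-6) = -1/2
Hence P_2(x) = 3 x^2/2 - 1/2.

P_2(x); series = 3 x^2/2 - 1/2


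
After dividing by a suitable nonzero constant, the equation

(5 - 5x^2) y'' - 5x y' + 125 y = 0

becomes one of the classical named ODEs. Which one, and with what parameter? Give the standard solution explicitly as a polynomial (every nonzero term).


All three coefficients share the factor 5; dividing through by 5 gives  (1 - x^2) y'' - x y' + 25 y = 0.
This matches the Chebyshev equation (1 - x^2) y'' - x y' + n^2 y = 0 (note the -x y' term, not -2x y') with n^2 = 25, so n = 5; the polynomial solution is T_5(x).
With y = sum_k a_k x^k, matching x^k gives (k+2)(k+1) a_{k+2} = (k^2 - n^2) a_k = (k - 5)(k + 5) a_k. The right side vanishes at k = 5, so the series with the parity of 5 terminates at degree 5.
Standard normalization: leading coefficient of T_n is 2^(n-1), so a_5 = 2^4 = 16. Work downward with a_k = (k+1)(k+2) a_{k+2} / ((k - 5)(k + 5)):
  a_3 = (4)(5)(16) / ((3 - 5)(3 + 5)) = 320/(-16) = -20
  a_1 = (2)(3)(-20) / ((1 - 5)(1 + 5)) = -120/(-24) = 5
Hence T_5(x) = 16 x^5 - 20 x^3 + 5 x.

T_5(x); series = 16 x^5 - 20 x^3 + 5 x


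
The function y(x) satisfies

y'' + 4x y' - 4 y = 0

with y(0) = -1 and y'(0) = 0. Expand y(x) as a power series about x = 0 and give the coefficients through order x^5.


Ansatz: y(x) = sum_{n>=0} a_n x^n, so y'(x) = sum_{n>=1} n a_n x^(n-1) and y''(x) = sum_{n>=2} n(n-1) a_n x^(n-2).
Substitute into P(x) y'' + Q(x) y' + R(x) y = 0 with P(x) = 1, Q(x) = 4x, R(x) = -4, and match powers of x.
Initial conditions: a_0 = -1, a_1 = 0.
Setting the coefficient of each power of x to zero and solving order by order (substituting the coefficients already found):
  x^0: 2 a_2 - 4 a_0 = 0  ->  2 a_2 = 4 a_0 = -4  ->  a_2 = -2
  x^1: 6 a_3 = 0  ->  a_3 = 0
  x^2: 12 a_4 + 4 a_2 = 0  ->  12 a_4 = -4 a_2 = 8  ->  a_4 = 2/3
  x^3: 20 a_5 + 8 a_3 = 0  ->  20 a_5 = -8 a_3 = 0  ->  a_5 = 0
Truncated series: y(x) = -1 - 2 x^2 + (2/3) x^4 + O(x^6).

a_0 = -1; a_1 = 0; a_2 = -2; a_3 = 0; a_4 = 2/3; a_5 = 0


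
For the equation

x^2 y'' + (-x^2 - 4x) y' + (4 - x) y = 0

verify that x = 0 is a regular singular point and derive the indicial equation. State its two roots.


Divide by x^2 to reach normal form y'' + P_1(x) y' + P_2(x) y = 0 with P_1(x) = -1 - 4/x and P_2(x) = -1/x + 4/x^2.
x = 0 is a singular point because the y'-coefficient -1 - 4/x has a pole at x = 0 and the y-coefficient -1/x + 4/x^2 has a pole at x = 0.
It is a regular singular point because x P_1(x) = p(x) = -x - 4 and x^2 P_2(x) = q(x) = 4 - x are polynomials, hence analytic at x = 0.
p(0) = -4,  q(0) = 4.
Indicial equation: r(r-1) + p(0) r + q(0) = 0, i.e. r^2 + (p(0) - 1) r + q(0) = 0, i.e. r^2 - 5 r + 4 = 0.
Discriminant: (-5)^2 - 4(4) = 9, so r = (5 ± 3)/2.
Solving: r_1 = 4, r_2 = 1.

indicial: r^2 - 5 r + 4 = 0; roots r_1 = 4, r_2 = 1


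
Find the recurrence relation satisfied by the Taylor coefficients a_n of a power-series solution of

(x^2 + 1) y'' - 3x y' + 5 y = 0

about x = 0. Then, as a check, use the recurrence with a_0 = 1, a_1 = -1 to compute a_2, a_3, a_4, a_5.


Substitute y = sum_n a_n x^n.
(1 + 1 x^2) y'' contributes (n+2)(n+1) a_{n+2} + n(n-1) a_n at x^n.
-3 x y'(x) contributes -3 n a_n at x^n.
5 y(x) contributes 5 a_n at x^n.
Matching x^n: (n+2)(n+1) a_{n+2} + (n(n-1) - 3 n + 5) a_n = 0.
Thus a_{n+2} = (-n(n-1) + 3 n - 5) / ((n+1)(n+2)) * a_n.

Check with a_0 = 1, a_1 = -1 (apply the recurrence for n = 0, 1, 2, 3): a_0 = 1, a_1 = -1, a_2 = -5/2, a_3 = 1/3, a_4 = 5/24, a_5 = -1/30.

a_(n+2) = (-n(n-1) + 3 n - 5) / ((n+1)(n+2)) * a_n; check: a_0 = 1, a_1 = -1, a_2 = -5/2, a_3 = 1/3, a_4 = 5/24, a_5 = -1/30


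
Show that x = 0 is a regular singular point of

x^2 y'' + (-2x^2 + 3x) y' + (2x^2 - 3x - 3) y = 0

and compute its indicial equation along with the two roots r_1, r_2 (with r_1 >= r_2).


Divide by x^2 to reach normal form y'' + P_1(x) y' + P_2(x) y = 0 with P_1(x) = -2 + 3/x and P_2(x) = 2 - 3/x - 3/x^2.
x = 0 is a singular point because the y'-coefficient -2 + 3/x has a pole at x = 0 and the y-coefficient 2 - 3/x - 3/x^2 has a pole at x = 0.
It is a regular singular point because x P_1(x) = p(x) = 3 - 2x and x^2 P_2(x) = q(x) = 2x^2 - 3x - 3 are polynomials, hence analytic at x = 0.
p(0) = 3,  q(0) = -3.
Indicial equation: r(r-1) + p(0) r + q(0) = 0, i.e. r^2 + (p(0) - 1) r + q(0) = 0, i.e. r^2 + 2 r - 3 = 0.
Discriminant: (2)^2 - 4(-3) = 16, so r = (-2 ± 4)/2.
Solving: r_1 = 1, r_2 = -3.

indicial: r^2 + 2 r - 3 = 0; roots r_1 = 1, r_2 = -3


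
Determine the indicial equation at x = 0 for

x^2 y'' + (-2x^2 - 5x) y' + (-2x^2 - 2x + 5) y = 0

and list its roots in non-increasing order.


Divide by x^2 to reach normal form y'' + P_1(x) y' + P_2(x) y = 0 with P_1(x) = -2 - 5/x and P_2(x) = -2 - 2/x + 5/x^2.
x = 0 is a singular point because the y'-coefficient -2 - 5/x has a pole at x = 0 and the y-coefficient -2 - 2/x + 5/x^2 has a pole at x = 0.
It is a regular singular point because x P_1(x) = p(x) = -2x - 5 and x^2 P_2(x) = q(x) = -2x^2 - 2x + 5 are polynomials, hence analytic at x = 0.
p(0) = -5,  q(0) = 5.
Indicial equation: r(r-1) + p(0) r + q(0) = 0, i.e. r^2 + (p(0) - 1) r + q(0) = 0, i.e. r^2 - 6 r + 5 = 0.
Discriminant: (-6)^2 - 4(5) = 16, so r = (6 ± 4)/2.
Solving: r_1 = 5, r_2 = 1.

indicial: r^2 - 6 r + 5 = 0; roots r_1 = 5, r_2 = 1


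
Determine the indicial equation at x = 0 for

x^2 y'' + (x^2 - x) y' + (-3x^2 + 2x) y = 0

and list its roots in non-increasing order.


Divide by x^2 to reach normal form y'' + P_1(x) y' + P_2(x) y = 0 with P_1(x) = 1 - 1/x and P_2(x) = -3 + 2/x.
x = 0 is a singular point because the y'-coefficient 1 - 1/x has a pole at x = 0 and the y-coefficient -3 + 2/x has a pole at x = 0.
It is a regular singular point because x P_1(x) = p(x) = x - 1 and x^2 P_2(x) = q(x) = -3x^2 + 2x are polynomials, hence analytic at x = 0.
p(0) = -1,  q(0) = 0.
Indicial equation: r(r-1) + p(0) r + q(0) = 0, i.e. r^2 + (p(0) - 1) r + q(0) = 0, i.e. r^2 - 2 r = 0.
Discriminant: (-2)^2 - 4(0) = 4, so r = (2 ± 2)/2.
Solving: r_1 = 2, r_2 = 0.

indicial: r^2 - 2 r = 0; roots r_1 = 2, r_2 = 0


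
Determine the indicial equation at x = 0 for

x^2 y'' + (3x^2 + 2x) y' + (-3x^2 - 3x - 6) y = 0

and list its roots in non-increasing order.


Divide by x^2 to reach normal form y'' + P_1(x) y' + P_2(x) y = 0 with P_1(x) = 3 + 2/x and P_2(x) = -3 - 3/x - 6/x^2.
x = 0 is a singular point because the y'-coefficient 3 + 2/x has a pole at x = 0 and the y-coefficient -3 - 3/x - 6/x^2 has a pole at x = 0.
It is a regular singular point because x P_1(x) = p(x) = 3x + 2 and x^2 P_2(x) = q(x) = -3x^2 - 3x - 6 are polynomials, hence analytic at x = 0.
p(0) = 2,  q(0) = -6.
Indicial equation: r(r-1) + p(0) r + q(0) = 0, i.e. r^2 + (p(0) - 1) r + q(0) = 0, i.e. r^2 + 1 r - 6 = 0.
Discriminant: (1)^2 - 4(-6) = 25, so r = (-1 ± 5)/2.
Solving: r_1 = 2, r_2 = -3.

indicial: r^2 + 1 r - 6 = 0; roots r_1 = 2, r_2 = -3


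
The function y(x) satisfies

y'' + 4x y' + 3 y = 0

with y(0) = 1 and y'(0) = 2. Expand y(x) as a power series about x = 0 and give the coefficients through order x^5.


Ansatz: y(x) = sum_{n>=0} a_n x^n, so y'(x) = sum_{n>=1} n a_n x^(n-1) and y''(x) = sum_{n>=2} n(n-1) a_n x^(n-2).
Substitute into P(x) y'' + Q(x) y' + R(x) y = 0 with P(x) = 1, Q(x) = 4x, R(x) = 3, and match powers of x.
Initial conditions: a_0 = 1, a_1 = 2.
Setting the coefficient of each power of x to zero and solving order by order (substituting the coefficients already found):
  x^0: 2 a_2 + 3 a_0 = 0  ->  2 a_2 = -3 a_0 = -3  ->  a_2 = -3/2
  x^1: 6 a_3 + 7 a_1 = 0  ->  6 a_3 = -7 a_1 = -14  ->  a_3 = -7/3
  x^2: 12 a_4 + 11 a_2 = 0  ->  12 a_4 = -11 a_2 = 33/2  ->  a_4 = 11/8
  x^3: 20 a_5 + 15 a_3 = 0  ->  20 a_5 = -15 a_3 = 35  ->  a_5 = 7/4
Truncated series: y(x) = 1 + 2 x - (3/2) x^2 - (7/3) x^3 + (11/8) x^4 + (7/4) x^5 + O(x^6).

a_0 = 1; a_1 = 2; a_2 = -3/2; a_3 = -7/3; a_4 = 11/8; a_5 = 7/4


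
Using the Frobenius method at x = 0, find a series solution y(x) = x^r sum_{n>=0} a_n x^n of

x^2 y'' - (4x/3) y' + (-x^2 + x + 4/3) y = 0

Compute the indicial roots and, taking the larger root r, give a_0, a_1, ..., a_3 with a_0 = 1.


Write in Frobenius form y'' + (p(x)/x) y' + (q(x)/x^2) y = 0:
  p(x) = -4/3,  q(x) = -x^2 + x + 4/3.
Indicial equation: r(r-1) + (-4/3) r + (4/3) = 0 -> roots r_1 = 4/3, r_2 = 1.
Take r = r_1 = 4/3. Let y(x) = x^r sum_{n>=0} a_n x^n with a_0 = 1.
Substitute y = x^r sum a_n x^n and match x^{r+n}. The recurrence is
  D(n) a_n + 1 a_{n-1} - 1 a_{n-2} = 0,  where D(n) = (r+n)(r+n-1) + (-4/3)(r+n) + (4/3).
  a_n = [-1 a_{n-1} + 1 a_{n-2}] / D(n).
Since the indicial polynomial factors as (r - r_1)(r - r_2), D(n) = (r_1 + n - r_1)(r_1 + n - r_2) = n(n + 1/3).
Evaluating step by step (a_0 = 1):
  n = 1: D(1) = 1(1 + 1/3) = 4/3; numerator = -1(1) = -1; a_1 = (-1)/(4/3) = -3/4
  n = 2: D(2) = 2(2 + 1/3) = 14/3; numerator = -1(-3/4) + 1(1) = 7/4; a_2 = (7/4)/(14/3) = 3/8
  n = 3: D(3) = 3(3 + 1/3) = 10; numerator = -1(3/8) + 1(-3/4) = -9/8; a_3 = (-9/8)/(10) = -9/80

r = 4/3; a_0 = 1; a_1 = -3/4; a_2 = 3/8; a_3 = -9/80


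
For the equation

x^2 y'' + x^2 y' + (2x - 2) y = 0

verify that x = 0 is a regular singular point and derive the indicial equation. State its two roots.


Divide by x^2 to reach normal form y'' + P_1(x) y' + P_2(x) y = 0 with P_1(x) = 1 and P_2(x) = 2/x - 2/x^2.
x = 0 is a singular point because the y-coefficient 2/x - 2/x^2 has a pole at x = 0.
It is a regular singular point because x P_1(x) = p(x) = x and x^2 P_2(x) = q(x) = 2x - 2 are polynomials, hence analytic at x = 0.
p(0) = 0,  q(0) = -2.
Indicial equation: r(r-1) + p(0) r + q(0) = 0, i.e. r^2 + (p(0) - 1) r + q(0) = 0, i.e. r^2 - 1 r - 2 = 0.
Discriminant: (-1)^2 - 4(-2) = 9, so r = (1 ± 3)/2.
Solving: r_1 = 2, r_2 = -1.

indicial: r^2 - 1 r - 2 = 0; roots r_1 = 2, r_2 = -1
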